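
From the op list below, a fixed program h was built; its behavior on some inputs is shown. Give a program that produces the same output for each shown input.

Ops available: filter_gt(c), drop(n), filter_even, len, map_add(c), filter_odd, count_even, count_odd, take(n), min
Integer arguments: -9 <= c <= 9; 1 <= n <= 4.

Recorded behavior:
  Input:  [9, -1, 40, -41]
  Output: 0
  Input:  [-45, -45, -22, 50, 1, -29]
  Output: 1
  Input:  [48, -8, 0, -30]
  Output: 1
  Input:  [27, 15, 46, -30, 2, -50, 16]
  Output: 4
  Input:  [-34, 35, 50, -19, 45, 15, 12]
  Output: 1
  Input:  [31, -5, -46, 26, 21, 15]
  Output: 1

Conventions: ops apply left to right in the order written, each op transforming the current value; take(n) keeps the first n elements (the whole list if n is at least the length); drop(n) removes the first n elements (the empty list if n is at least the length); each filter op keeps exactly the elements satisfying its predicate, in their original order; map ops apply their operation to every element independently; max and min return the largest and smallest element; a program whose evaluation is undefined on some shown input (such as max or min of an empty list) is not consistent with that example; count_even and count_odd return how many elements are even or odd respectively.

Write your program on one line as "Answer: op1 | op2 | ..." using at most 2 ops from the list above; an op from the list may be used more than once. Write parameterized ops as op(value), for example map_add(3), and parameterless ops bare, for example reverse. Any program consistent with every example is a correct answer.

drop(3) | count_even

Check, running the answer program on each example:
  [9, -1, 40, -41] -> [-41] -> 0
  [-45, -45, -22, 50, 1, -29] -> [50, 1, -29] -> 1
  [48, -8, 0, -30] -> [-30] -> 1
  [27, 15, 46, -30, 2, -50, 16] -> [-30, 2, -50, 16] -> 4
  [-34, 35, 50, -19, 45, 15, 12] -> [-19, 45, 15, 12] -> 1
  [31, -5, -46, 26, 21, 15] -> [26, 21, 15] -> 1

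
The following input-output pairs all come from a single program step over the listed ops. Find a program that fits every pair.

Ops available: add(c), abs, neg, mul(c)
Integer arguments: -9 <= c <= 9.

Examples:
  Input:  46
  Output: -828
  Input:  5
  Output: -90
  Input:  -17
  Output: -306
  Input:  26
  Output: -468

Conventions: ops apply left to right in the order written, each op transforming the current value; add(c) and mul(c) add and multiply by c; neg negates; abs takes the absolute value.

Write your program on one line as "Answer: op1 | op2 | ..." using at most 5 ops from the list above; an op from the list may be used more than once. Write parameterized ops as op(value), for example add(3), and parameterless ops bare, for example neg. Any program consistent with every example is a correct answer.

mul(-6) | neg | abs | mul(3) | neg

Check, running the answer program on each example:
  46 -> -276 -> 276 -> 276 -> 828 -> -828
  5 -> -30 -> 30 -> 30 -> 90 -> -90
  -17 -> 102 -> -102 -> 102 -> 306 -> -306
  26 -> -156 -> 156 -> 156 -> 468 -> -468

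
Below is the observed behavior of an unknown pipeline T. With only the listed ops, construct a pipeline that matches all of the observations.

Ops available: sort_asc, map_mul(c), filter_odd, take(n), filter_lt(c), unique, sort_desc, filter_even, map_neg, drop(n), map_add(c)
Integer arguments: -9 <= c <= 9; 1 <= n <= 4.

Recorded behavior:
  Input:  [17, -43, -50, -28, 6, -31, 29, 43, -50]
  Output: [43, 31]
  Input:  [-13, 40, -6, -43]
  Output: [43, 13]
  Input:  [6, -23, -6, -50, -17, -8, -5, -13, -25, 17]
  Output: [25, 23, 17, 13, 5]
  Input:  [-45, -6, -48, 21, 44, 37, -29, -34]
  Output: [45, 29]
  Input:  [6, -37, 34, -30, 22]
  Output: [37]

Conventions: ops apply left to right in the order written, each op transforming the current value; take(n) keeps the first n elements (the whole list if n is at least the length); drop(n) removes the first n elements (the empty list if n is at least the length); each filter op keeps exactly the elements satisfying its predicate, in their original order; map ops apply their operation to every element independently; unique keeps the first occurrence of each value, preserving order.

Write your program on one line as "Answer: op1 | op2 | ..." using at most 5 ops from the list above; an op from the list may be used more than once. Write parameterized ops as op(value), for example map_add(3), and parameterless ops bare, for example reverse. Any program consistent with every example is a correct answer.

sort_asc | unique | filter_odd | filter_lt(7) | map_neg

Check, running the answer program on each example:
  [17, -43, -50, -28, 6, -31, 29, 43, -50] -> [-50, -50, -43, -31, -28, 6, 17, 29, 43] -> [-50, -43, -31, -28, 6, 17, 29, 43] -> [-43, -31, 17, 29, 43] -> [-43, -31] -> [43, 31]
  [-13, 40, -6, -43] -> [-43, -13, -6, 40] -> [-43, -13, -6, 40] -> [-43, -13] -> [-43, -13] -> [43, 13]
  [6, -23, -6, -50, -17, -8, -5, -13, -25, 17] -> [-50, -25, -23, -17, -13, -8, -6, -5, 6, 17] -> [-50, -25, -23, -17, -13, -8, -6, -5, 6, 17] -> [-25, -23, -17, -13, -5, 17] -> [-25, -23, -17, -13, -5] -> [25, 23, 17, 13, 5]
  [-45, -6, -48, 21, 44, 37, -29, -34] -> [-48, -45, -34, -29, -6, 21, 37, 44] -> [-48, -45, -34, -29, -6, 21, 37, 44] -> [-45, -29, 21, 37] -> [-45, -29] -> [45, 29]
  [6, -37, 34, -30, 22] -> [-37, -30, 6, 22, 34] -> [-37, -30, 6, 22, 34] -> [-37] -> [-37] -> [37]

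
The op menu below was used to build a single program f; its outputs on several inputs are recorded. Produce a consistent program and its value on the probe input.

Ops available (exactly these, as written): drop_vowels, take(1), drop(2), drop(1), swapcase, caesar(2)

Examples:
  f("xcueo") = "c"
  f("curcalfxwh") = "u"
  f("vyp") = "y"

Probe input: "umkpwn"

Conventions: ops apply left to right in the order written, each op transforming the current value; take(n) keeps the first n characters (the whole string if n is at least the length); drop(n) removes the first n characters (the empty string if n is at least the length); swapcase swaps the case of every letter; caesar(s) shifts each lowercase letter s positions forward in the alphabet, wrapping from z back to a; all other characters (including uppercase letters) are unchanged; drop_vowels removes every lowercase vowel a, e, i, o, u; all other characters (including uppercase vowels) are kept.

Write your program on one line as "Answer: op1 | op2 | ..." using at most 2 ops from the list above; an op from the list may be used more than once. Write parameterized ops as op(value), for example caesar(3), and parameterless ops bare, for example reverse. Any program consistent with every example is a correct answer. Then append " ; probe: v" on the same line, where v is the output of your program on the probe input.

drop(1) | take(1) ; probe: "m"

Check, running the answer program on each example:
  "xcueo" -> "cueo" -> "c"
  "curcalfxwh" -> "urcalfxwh" -> "u"
  "vyp" -> "yp" -> "y"
  probe: "umkpwn" -> "mkpwn" -> "m"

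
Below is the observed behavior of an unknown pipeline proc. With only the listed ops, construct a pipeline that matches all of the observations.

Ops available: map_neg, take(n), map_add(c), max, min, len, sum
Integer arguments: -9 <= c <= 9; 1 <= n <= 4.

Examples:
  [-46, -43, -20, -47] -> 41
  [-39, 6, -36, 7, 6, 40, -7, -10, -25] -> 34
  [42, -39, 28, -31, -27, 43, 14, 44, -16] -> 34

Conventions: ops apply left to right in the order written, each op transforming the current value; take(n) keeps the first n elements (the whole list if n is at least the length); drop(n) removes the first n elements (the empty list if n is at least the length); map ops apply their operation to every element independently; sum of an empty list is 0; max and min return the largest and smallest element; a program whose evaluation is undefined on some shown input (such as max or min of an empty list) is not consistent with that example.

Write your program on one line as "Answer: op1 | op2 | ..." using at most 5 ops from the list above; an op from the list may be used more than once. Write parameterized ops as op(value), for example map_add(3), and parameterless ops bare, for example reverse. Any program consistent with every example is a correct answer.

take(2) | map_neg | map_add(-5) | max

Check, running the answer program on each example:
  [-46, -43, -20, -47] -> [-46, -43] -> [46, 43] -> [41, 38] -> 41
  [-39, 6, -36, 7, 6, 40, -7, -10, -25] -> [-39, 6] -> [39, -6] -> [34, -11] -> 34
  [42, -39, 28, -31, -27, 43, 14, 44, -16] -> [42, -39] -> [-42, 39] -> [-47, 34] -> 34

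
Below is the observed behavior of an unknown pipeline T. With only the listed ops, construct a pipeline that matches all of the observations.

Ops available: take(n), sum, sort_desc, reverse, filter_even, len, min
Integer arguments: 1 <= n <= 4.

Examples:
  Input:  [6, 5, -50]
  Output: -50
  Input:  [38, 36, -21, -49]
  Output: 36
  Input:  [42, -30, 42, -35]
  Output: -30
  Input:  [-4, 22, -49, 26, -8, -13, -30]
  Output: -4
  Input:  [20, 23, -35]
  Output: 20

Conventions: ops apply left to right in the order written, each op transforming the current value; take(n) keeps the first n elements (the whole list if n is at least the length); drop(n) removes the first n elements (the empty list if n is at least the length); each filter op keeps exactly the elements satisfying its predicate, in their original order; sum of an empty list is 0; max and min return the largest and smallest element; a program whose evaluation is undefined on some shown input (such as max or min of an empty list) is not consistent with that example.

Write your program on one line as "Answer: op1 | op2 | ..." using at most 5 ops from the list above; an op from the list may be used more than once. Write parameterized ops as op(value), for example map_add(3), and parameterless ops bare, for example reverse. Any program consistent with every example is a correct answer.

filter_even | take(3) | reverse | min

Check, running the answer program on each example:
  [6, 5, -50] -> [6, -50] -> [6, -50] -> [-50, 6] -> -50
  [38, 36, -21, -49] -> [38, 36] -> [38, 36] -> [36, 38] -> 36
  [42, -30, 42, -35] -> [42, -30, 42] -> [42, -30, 42] -> [42, -30, 42] -> -30
  [-4, 22, -49, 26, -8, -13, -30] -> [-4, 22, 26, -8, -30] -> [-4, 22, 26] -> [26, 22, -4] -> -4
  [20, 23, -35] -> [20] -> [20] -> [20] -> 20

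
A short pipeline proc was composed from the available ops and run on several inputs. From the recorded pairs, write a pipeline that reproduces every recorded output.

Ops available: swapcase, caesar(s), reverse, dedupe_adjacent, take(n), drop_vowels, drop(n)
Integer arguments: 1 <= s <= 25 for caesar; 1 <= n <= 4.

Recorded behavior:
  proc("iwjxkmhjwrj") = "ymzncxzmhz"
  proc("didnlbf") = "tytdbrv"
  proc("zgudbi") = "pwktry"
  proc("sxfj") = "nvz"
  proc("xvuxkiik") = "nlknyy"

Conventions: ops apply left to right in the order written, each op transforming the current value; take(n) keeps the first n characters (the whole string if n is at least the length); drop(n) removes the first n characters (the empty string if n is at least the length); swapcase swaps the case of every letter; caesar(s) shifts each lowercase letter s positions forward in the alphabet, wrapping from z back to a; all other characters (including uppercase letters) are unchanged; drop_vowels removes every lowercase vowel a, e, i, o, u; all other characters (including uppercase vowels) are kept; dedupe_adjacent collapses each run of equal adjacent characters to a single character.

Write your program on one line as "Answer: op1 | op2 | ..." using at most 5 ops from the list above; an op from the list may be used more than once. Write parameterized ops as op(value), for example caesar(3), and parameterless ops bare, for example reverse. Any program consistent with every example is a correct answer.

caesar(16) | reverse | drop_vowels | reverse

Check, running the answer program on each example:
  "iwjxkmhjwrj" -> "ymznacxzmhz" -> "zhmzxcanzmy" -> "zhmzxcnzmy" -> "ymzncxzmhz"
  "didnlbf" -> "tytdbrv" -> "vrbdtyt" -> "vrbdtyt" -> "tytdbrv"
  "zgudbi" -> "pwktry" -> "yrtkwp" -> "yrtkwp" -> "pwktry"
  "sxfj" -> "invz" -> "zvni" -> "zvn" -> "nvz"
  "xvuxkiik" -> "nlknayya" -> "ayyankln" -> "yynkln" -> "nlknyy"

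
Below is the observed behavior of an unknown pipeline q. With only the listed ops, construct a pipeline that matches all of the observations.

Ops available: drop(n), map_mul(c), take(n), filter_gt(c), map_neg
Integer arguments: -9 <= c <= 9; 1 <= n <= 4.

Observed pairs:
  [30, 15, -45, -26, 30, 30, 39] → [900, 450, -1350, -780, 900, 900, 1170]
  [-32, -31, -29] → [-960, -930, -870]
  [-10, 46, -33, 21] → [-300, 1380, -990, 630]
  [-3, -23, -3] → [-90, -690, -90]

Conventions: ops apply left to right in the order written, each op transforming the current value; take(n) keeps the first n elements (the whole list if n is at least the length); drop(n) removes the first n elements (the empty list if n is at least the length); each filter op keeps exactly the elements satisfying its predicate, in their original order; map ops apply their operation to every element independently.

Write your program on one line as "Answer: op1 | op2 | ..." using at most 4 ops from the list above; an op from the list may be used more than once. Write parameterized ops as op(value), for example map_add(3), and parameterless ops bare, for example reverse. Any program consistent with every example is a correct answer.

map_mul(-5) | map_mul(6) | map_neg

Check, running the answer program on each example:
  [30, 15, -45, -26, 30, 30, 39] -> [-150, -75, 225, 130, -150, -150, -195] -> [-900, -450, 1350, 780, -900, -900, -1170] -> [900, 450, -1350, -780, 900, 900, 1170]
  [-32, -31, -29] -> [160, 155, 145] -> [960, 930, 870] -> [-960, -930, -870]
  [-10, 46, -33, 21] -> [50, -230, 165, -105] -> [300, -1380, 990, -630] -> [-300, 1380, -990, 630]
  [-3, -23, -3] -> [15, 115, 15] -> [90, 690, 90] -> [-90, -690, -90]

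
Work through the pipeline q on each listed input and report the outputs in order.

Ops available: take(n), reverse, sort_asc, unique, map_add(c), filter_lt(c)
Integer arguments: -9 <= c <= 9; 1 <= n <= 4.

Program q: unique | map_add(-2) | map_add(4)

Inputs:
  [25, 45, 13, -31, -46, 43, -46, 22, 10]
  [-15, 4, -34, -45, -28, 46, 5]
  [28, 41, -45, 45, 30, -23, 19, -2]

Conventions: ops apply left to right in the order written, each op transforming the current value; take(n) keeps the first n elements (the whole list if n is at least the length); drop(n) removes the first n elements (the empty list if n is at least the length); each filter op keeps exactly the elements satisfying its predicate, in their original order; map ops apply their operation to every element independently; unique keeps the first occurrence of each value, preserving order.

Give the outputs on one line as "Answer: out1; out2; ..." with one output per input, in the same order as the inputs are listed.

[27, 47, 15, -29, -44, 45, 24, 12]; [-13, 6, -32, -43, -26, 48, 7]; [30, 43, -43, 47, 32, -21, 21, 0]

Execution, op by op:
  [25, 45, 13, -31, -46, 43, -46, 22, 10] -> [25, 45, 13, -31, -46, 43, 22, 10] -> [23, 43, 11, -33, -48, 41, 20, 8] -> [27, 47, 15, -29, -44, 45, 24, 12]
  [-15, 4, -34, -45, -28, 46, 5] -> [-15, 4, -34, -45, -28, 46, 5] -> [-17, 2, -36, -47, -30, 44, 3] -> [-13, 6, -32, -43, -26, 48, 7]
  [28, 41, -45, 45, 30, -23, 19, -2] -> [28, 41, -45, 45, 30, -23, 19, -2] -> [26, 39, -47, 43, 28, -25, 17, -4] -> [30, 43, -43, 47, 32, -21, 21, 0]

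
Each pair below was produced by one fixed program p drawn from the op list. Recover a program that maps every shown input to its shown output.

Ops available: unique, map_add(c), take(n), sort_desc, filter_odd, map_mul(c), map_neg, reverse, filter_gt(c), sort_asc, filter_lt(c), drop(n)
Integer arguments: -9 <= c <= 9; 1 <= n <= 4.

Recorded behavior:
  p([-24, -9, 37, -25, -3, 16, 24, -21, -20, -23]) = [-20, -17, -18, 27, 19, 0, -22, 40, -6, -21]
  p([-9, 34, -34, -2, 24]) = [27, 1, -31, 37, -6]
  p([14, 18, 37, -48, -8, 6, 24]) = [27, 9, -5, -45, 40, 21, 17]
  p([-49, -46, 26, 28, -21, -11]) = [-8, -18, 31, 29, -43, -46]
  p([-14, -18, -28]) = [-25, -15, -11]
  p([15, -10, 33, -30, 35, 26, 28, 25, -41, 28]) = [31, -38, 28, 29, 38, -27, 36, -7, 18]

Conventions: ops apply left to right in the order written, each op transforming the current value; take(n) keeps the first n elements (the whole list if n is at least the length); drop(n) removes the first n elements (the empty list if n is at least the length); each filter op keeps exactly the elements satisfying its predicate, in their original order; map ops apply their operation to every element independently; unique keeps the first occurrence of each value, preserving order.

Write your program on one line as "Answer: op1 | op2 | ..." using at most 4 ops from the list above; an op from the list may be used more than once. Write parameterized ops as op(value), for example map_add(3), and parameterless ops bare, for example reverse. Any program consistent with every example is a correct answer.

reverse | unique | map_add(3)

Check, running the answer program on each example:
  [-24, -9, 37, -25, -3, 16, 24, -21, -20, -23] -> [-23, -20, -21, 24, 16, -3, -25, 37, -9, -24] -> [-23, -20, -21, 24, 16, -3, -25, 37, -9, -24] -> [-20, -17, -18, 27, 19, 0, -22, 40, -6, -21]
  [-9, 34, -34, -2, 24] -> [24, -2, -34, 34, -9] -> [24, -2, -34, 34, -9] -> [27, 1, -31, 37, -6]
  [14, 18, 37, -48, -8, 6, 24] -> [24, 6, -8, -48, 37, 18, 14] -> [24, 6, -8, -48, 37, 18, 14] -> [27, 9, -5, -45, 40, 21, 17]
  [-49, -46, 26, 28, -21, -11] -> [-11, -21, 28, 26, -46, -49] -> [-11, -21, 28, 26, -46, -49] -> [-8, -18, 31, 29, -43, -46]
  [-14, -18, -28] -> [-28, -18, -14] -> [-28, -18, -14] -> [-25, -15, -11]
  [15, -10, 33, -30, 35, 26, 28, 25, -41, 28] -> [28, -41, 25, 28, 26, 35, -30, 33, -10, 15] -> [28, -41, 25, 26, 35, -30, 33, -10, 15] -> [31, -38, 28, 29, 38, -27, 36, -7, 18]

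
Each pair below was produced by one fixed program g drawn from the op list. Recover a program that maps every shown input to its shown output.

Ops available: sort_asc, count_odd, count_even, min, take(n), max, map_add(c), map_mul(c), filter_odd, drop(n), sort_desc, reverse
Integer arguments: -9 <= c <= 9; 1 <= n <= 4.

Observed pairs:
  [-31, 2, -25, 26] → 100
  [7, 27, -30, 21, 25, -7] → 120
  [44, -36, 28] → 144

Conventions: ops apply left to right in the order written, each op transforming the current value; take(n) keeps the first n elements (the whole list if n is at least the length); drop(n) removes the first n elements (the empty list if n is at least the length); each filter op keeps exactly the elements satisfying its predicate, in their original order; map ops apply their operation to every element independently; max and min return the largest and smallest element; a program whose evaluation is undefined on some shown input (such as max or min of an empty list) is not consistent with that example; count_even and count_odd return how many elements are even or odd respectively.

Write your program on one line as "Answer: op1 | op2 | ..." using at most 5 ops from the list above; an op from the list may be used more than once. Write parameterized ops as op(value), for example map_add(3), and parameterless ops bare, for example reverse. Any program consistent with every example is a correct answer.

drop(1) | map_mul(-4) | reverse | max

Check, running the answer program on each example:
  [-31, 2, -25, 26] -> [2, -25, 26] -> [-8, 100, -104] -> [-104, 100, -8] -> 100
  [7, 27, -30, 21, 25, -7] -> [27, -30, 21, 25, -7] -> [-108, 120, -84, -100, 28] -> [28, -100, -84, 120, -108] -> 120
  [44, -36, 28] -> [-36, 28] -> [144, -112] -> [-112, 144] -> 144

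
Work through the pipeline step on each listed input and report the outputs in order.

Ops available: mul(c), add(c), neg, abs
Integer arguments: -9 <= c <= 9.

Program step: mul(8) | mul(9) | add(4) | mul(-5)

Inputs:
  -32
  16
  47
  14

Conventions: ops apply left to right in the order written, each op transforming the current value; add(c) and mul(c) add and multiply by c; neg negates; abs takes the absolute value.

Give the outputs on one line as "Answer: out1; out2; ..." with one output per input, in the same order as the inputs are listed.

11500; -5780; -16940; -5060

Execution, op by op:
  -32 -> -256 -> -2304 -> -2300 -> 11500
  16 -> 128 -> 1152 -> 1156 -> -5780
  47 -> 376 -> 3384 -> 3388 -> -16940
  14 -> 112 -> 1008 -> 1012 -> -5060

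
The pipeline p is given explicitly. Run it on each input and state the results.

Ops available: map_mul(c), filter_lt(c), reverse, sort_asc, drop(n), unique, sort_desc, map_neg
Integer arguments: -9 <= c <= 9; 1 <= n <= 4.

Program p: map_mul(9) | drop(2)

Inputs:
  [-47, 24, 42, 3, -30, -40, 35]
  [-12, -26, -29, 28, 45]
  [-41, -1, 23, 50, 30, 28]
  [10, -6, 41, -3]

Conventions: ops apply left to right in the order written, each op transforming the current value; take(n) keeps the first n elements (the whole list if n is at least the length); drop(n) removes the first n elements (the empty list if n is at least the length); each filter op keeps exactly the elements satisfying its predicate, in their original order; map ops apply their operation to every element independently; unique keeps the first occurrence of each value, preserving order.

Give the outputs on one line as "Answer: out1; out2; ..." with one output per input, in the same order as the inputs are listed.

Execution, op by op:
  [-47, 24, 42, 3, -30, -40, 35] -> [-423, 216, 378, 27, -270, -360, 315] -> [378, 27, -270, -360, 315]
  [-12, -26, -29, 28, 45] -> [-108, -234, -261, 252, 405] -> [-261, 252, 405]
  [-41, -1, 23, 50, 30, 28] -> [-369, -9, 207, 450, 270, 252] -> [207, 450, 270, 252]
  [10, -6, 41, -3] -> [90, -54, 369, -27] -> [369, -27]

[378, 27, -270, -360, 315]; [-261, 252, 405]; [207, 450, 270, 252]; [369, -27]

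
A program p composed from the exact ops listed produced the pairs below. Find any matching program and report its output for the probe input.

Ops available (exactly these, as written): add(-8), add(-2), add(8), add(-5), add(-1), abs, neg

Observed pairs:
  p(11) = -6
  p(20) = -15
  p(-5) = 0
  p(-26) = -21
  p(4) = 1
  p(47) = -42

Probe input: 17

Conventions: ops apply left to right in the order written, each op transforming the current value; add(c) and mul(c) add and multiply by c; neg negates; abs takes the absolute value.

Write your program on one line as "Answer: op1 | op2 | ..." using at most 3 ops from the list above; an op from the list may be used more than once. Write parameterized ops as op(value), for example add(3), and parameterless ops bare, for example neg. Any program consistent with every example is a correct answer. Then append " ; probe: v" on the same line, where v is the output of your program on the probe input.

abs | add(-5) | neg ; probe: -12

Check, running the answer program on each example:
  11 -> 11 -> 6 -> -6
  20 -> 20 -> 15 -> -15
  -5 -> 5 -> 0 -> 0
  -26 -> 26 -> 21 -> -21
  4 -> 4 -> -1 -> 1
  47 -> 47 -> 42 -> -42
  probe: 17 -> 17 -> 12 -> -12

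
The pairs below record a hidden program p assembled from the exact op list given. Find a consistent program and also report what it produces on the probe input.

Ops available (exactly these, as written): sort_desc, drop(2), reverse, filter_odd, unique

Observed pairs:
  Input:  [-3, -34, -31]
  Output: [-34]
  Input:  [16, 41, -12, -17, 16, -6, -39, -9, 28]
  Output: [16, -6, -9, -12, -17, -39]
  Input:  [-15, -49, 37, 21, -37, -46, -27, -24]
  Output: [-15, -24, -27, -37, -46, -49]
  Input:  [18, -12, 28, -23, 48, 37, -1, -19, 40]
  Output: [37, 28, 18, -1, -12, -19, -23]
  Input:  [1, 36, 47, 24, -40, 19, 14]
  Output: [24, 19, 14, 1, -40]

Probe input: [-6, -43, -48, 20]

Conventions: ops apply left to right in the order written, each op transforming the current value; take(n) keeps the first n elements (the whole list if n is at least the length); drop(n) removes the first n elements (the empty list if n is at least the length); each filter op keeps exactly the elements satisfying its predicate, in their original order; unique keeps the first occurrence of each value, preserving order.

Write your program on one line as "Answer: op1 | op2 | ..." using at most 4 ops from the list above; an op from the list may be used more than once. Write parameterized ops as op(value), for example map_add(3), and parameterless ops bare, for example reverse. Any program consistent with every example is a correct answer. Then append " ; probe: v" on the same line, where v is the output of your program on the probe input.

unique | sort_desc | drop(2) ; probe: [-43, -48]

Check, running the answer program on each example:
  [-3, -34, -31] -> [-3, -34, -31] -> [-3, -31, -34] -> [-34]
  [16, 41, -12, -17, 16, -6, -39, -9, 28] -> [16, 41, -12, -17, -6, -39, -9, 28] -> [41, 28, 16, -6, -9, -12, -17, -39] -> [16, -6, -9, -12, -17, -39]
  [-15, -49, 37, 21, -37, -46, -27, -24] -> [-15, -49, 37, 21, -37, -46, -27, -24] -> [37, 21, -15, -24, -27, -37, -46, -49] -> [-15, -24, -27, -37, -46, -49]
  [18, -12, 28, -23, 48, 37, -1, -19, 40] -> [18, -12, 28, -23, 48, 37, -1, -19, 40] -> [48, 40, 37, 28, 18, -1, -12, -19, -23] -> [37, 28, 18, -1, -12, -19, -23]
  [1, 36, 47, 24, -40, 19, 14] -> [1, 36, 47, 24, -40, 19, 14] -> [47, 36, 24, 19, 14, 1, -40] -> [24, 19, 14, 1, -40]
  probe: [-6, -43, -48, 20] -> [-6, -43, -48, 20] -> [20, -6, -43, -48] -> [-43, -48]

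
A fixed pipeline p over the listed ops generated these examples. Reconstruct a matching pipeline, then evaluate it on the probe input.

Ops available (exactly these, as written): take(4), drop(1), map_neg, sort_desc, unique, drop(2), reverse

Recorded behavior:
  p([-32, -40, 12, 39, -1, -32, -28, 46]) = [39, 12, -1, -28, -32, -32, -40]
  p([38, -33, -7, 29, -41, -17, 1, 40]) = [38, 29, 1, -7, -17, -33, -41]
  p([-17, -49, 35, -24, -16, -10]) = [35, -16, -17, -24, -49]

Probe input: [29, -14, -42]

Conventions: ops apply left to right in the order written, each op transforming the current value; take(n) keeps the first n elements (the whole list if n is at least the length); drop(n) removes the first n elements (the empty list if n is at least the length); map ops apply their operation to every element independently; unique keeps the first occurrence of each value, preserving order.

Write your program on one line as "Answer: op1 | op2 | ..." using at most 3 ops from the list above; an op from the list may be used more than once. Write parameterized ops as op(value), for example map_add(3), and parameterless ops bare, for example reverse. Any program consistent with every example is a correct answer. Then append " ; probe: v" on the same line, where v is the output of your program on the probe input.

reverse | drop(1) | sort_desc ; probe: [29, -14]

Check, running the answer program on each example:
  [-32, -40, 12, 39, -1, -32, -28, 46] -> [46, -28, -32, -1, 39, 12, -40, -32] -> [-28, -32, -1, 39, 12, -40, -32] -> [39, 12, -1, -28, -32, -32, -40]
  [38, -33, -7, 29, -41, -17, 1, 40] -> [40, 1, -17, -41, 29, -7, -33, 38] -> [1, -17, -41, 29, -7, -33, 38] -> [38, 29, 1, -7, -17, -33, -41]
  [-17, -49, 35, -24, -16, -10] -> [-10, -16, -24, 35, -49, -17] -> [-16, -24, 35, -49, -17] -> [35, -16, -17, -24, -49]
  probe: [29, -14, -42] -> [-42, -14, 29] -> [-14, 29] -> [29, -14]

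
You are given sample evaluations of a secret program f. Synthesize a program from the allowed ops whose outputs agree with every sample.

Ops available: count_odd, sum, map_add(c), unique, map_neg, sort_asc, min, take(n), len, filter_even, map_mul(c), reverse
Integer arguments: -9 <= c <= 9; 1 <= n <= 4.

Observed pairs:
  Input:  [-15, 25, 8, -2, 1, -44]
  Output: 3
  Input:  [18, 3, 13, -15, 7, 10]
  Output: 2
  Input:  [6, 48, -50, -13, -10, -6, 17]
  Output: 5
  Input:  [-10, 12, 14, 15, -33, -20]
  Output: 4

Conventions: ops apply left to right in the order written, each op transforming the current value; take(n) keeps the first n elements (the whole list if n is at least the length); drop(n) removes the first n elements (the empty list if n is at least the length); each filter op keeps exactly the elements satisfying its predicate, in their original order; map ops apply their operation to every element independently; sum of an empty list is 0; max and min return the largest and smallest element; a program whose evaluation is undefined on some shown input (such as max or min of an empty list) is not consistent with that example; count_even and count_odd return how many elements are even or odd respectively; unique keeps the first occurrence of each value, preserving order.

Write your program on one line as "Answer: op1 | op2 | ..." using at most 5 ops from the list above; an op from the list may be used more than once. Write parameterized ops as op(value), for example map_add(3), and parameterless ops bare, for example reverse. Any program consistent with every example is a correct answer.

map_neg | map_add(-9) | reverse | map_neg | count_odd

Check, running the answer program on each example:
  [-15, 25, 8, -2, 1, -44] -> [15, -25, -8, 2, -1, 44] -> [6, -34, -17, -7, -10, 35] -> [35, -10, -7, -17, -34, 6] -> [-35, 10, 7, 17, 34, -6] -> 3
  [18, 3, 13, -15, 7, 10] -> [-18, -3, -13, 15, -7, -10] -> [-27, -12, -22, 6, -16, -19] -> [-19, -16, 6, -22, -12, -27] -> [19, 16, -6, 22, 12, 27] -> 2
  [6, 48, -50, -13, -10, -6, 17] -> [-6, -48, 50, 13, 10, 6, -17] -> [-15, -57, 41, 4, 1, -3, -26] -> [-26, -3, 1, 4, 41, -57, -15] -> [26, 3, -1, -4, -41, 57, 15] -> 5
  [-10, 12, 14, 15, -33, -20] -> [10, -12, -14, -15, 33, 20] -> [1, -21, -23, -24, 24, 11] -> [11, 24, -24, -23, -21, 1] -> [-11, -24, 24, 23, 21, -1] -> 4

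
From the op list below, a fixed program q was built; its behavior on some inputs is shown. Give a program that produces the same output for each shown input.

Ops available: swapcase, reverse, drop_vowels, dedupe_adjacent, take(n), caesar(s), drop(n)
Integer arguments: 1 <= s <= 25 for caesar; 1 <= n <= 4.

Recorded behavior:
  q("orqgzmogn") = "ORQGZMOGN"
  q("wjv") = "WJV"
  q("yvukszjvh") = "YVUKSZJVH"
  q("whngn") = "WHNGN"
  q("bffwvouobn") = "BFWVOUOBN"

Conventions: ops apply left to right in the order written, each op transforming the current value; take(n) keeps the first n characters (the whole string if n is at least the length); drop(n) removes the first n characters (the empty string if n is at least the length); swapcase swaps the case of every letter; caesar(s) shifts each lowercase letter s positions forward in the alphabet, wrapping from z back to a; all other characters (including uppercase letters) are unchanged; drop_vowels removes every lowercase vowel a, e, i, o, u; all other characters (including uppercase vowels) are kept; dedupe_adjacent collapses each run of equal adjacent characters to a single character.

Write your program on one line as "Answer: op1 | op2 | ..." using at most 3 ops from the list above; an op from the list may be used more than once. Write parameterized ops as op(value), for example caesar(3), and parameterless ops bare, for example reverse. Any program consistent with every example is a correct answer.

swapcase | dedupe_adjacent

Check, running the answer program on each example:
  "orqgzmogn" -> "ORQGZMOGN" -> "ORQGZMOGN"
  "wjv" -> "WJV" -> "WJV"
  "yvukszjvh" -> "YVUKSZJVH" -> "YVUKSZJVH"
  "whngn" -> "WHNGN" -> "WHNGN"
  "bffwvouobn" -> "BFFWVOUOBN" -> "BFWVOUOBN"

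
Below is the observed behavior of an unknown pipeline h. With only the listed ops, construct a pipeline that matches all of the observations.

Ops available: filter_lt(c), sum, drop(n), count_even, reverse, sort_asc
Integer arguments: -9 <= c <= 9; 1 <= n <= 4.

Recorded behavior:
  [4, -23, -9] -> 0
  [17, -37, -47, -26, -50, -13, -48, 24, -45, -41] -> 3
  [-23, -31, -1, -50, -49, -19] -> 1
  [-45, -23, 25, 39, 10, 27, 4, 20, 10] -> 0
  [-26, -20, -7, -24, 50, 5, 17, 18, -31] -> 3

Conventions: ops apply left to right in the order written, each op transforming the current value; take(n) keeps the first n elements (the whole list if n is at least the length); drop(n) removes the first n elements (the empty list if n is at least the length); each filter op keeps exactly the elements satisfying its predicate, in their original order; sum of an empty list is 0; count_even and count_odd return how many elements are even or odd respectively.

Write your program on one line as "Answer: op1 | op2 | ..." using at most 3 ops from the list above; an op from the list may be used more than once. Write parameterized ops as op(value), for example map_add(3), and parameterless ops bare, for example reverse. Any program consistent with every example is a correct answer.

filter_lt(-8) | count_even

Check, running the answer program on each example:
  [4, -23, -9] -> [-23, -9] -> 0
  [17, -37, -47, -26, -50, -13, -48, 24, -45, -41] -> [-37, -47, -26, -50, -13, -48, -45, -41] -> 3
  [-23, -31, -1, -50, -49, -19] -> [-23, -31, -50, -49, -19] -> 1
  [-45, -23, 25, 39, 10, 27, 4, 20, 10] -> [-45, -23] -> 0
  [-26, -20, -7, -24, 50, 5, 17, 18, -31] -> [-26, -20, -24, -31] -> 3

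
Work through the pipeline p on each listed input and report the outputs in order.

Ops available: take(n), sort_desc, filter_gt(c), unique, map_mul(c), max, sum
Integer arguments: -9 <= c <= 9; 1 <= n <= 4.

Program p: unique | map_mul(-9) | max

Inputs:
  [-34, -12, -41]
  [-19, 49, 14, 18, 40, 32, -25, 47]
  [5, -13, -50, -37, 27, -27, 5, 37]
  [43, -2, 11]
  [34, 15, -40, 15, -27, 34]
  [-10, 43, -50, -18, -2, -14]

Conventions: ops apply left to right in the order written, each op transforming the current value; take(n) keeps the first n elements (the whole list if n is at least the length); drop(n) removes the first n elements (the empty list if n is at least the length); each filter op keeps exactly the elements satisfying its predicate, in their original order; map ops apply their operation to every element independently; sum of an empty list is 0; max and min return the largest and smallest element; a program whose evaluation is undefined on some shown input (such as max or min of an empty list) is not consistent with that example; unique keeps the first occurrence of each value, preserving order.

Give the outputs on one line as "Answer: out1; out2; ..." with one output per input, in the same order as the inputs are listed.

Execution, op by op:
  [-34, -12, -41] -> [-34, -12, -41] -> [306, 108, 369] -> 369
  [-19, 49, 14, 18, 40, 32, -25, 47] -> [-19, 49, 14, 18, 40, 32, -25, 47] -> [171, -441, -126, -162, -360, -288, 225, -423] -> 225
  [5, -13, -50, -37, 27, -27, 5, 37] -> [5, -13, -50, -37, 27, -27, 37] -> [-45, 117, 450, 333, -243, 243, -333] -> 450
  [43, -2, 11] -> [43, -2, 11] -> [-387, 18, -99] -> 18
  [34, 15, -40, 15, -27, 34] -> [34, 15, -40, -27] -> [-306, -135, 360, 243] -> 360
  [-10, 43, -50, -18, -2, -14] -> [-10, 43, -50, -18, -2, -14] -> [90, -387, 450, 162, 18, 126] -> 450

369; 225; 450; 18; 360; 450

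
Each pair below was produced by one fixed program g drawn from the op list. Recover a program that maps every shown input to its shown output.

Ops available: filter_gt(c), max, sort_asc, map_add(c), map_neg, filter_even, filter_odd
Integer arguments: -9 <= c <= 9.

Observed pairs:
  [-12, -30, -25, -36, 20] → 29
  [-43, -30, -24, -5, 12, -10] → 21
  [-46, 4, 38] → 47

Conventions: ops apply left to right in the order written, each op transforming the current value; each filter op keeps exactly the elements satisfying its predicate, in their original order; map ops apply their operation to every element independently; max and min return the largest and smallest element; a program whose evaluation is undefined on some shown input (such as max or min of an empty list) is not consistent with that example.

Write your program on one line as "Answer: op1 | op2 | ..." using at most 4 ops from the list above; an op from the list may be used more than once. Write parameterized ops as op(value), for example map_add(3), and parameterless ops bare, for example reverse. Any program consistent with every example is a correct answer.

sort_asc | map_add(9) | filter_odd | max

Check, running the answer program on each example:
  [-12, -30, -25, -36, 20] -> [-36, -30, -25, -12, 20] -> [-27, -21, -16, -3, 29] -> [-27, -21, -3, 29] -> 29
  [-43, -30, -24, -5, 12, -10] -> [-43, -30, -24, -10, -5, 12] -> [-34, -21, -15, -1, 4, 21] -> [-21, -15, -1, 21] -> 21
  [-46, 4, 38] -> [-46, 4, 38] -> [-37, 13, 47] -> [-37, 13, 47] -> 47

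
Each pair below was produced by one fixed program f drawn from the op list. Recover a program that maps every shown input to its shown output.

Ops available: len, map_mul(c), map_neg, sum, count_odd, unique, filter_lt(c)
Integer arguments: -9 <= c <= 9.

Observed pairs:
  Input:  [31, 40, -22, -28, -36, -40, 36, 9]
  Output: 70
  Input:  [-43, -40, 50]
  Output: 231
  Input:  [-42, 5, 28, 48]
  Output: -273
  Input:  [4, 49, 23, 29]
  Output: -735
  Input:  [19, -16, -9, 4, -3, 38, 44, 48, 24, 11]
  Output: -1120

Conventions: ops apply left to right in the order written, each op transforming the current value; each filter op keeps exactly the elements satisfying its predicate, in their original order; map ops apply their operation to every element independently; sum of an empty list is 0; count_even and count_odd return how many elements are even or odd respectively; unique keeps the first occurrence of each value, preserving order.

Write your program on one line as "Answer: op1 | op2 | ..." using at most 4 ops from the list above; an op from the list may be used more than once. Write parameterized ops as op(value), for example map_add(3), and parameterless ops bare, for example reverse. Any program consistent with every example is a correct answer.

map_neg | map_mul(7) | sum

Check, running the answer program on each example:
  [31, 40, -22, -28, -36, -40, 36, 9] -> [-31, -40, 22, 28, 36, 40, -36, -9] -> [-217, -280, 154, 196, 252, 280, -252, -63] -> 70
  [-43, -40, 50] -> [43, 40, -50] -> [301, 280, -350] -> 231
  [-42, 5, 28, 48] -> [42, -5, -28, -48] -> [294, -35, -196, -336] -> -273
  [4, 49, 23, 29] -> [-4, -49, -23, -29] -> [-28, -343, -161, -203] -> -735
  [19, -16, -9, 4, -3, 38, 44, 48, 24, 11] -> [-19, 16, 9, -4, 3, -38, -44, -48, -24, -11] -> [-133, 112, 63, -28, 21, -266, -308, -336, -168, -77] -> -1120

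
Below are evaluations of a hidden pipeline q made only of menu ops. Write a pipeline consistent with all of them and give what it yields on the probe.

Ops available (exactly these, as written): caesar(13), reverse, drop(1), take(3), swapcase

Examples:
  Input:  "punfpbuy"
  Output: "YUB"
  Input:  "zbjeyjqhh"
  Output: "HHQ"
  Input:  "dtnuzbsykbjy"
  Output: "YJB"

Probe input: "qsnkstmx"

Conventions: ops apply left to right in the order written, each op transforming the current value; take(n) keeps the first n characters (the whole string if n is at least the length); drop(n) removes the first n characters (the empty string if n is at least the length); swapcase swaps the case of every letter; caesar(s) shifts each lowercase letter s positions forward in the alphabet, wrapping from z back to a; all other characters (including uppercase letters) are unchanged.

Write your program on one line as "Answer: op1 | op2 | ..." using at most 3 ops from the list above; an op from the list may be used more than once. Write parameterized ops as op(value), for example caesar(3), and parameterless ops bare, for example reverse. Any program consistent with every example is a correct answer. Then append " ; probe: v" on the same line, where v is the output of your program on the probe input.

swapcase | reverse | take(3) ; probe: "XMT"

Check, running the answer program on each example:
  "punfpbuy" -> "PUNFPBUY" -> "YUBPFNUP" -> "YUB"
  "zbjeyjqhh" -> "ZBJEYJQHH" -> "HHQJYEJBZ" -> "HHQ"
  "dtnuzbsykbjy" -> "DTNUZBSYKBJY" -> "YJBKYSBZUNTD" -> "YJB"
  probe: "qsnkstmx" -> "QSNKSTMX" -> "XMTSKNSQ" -> "XMT"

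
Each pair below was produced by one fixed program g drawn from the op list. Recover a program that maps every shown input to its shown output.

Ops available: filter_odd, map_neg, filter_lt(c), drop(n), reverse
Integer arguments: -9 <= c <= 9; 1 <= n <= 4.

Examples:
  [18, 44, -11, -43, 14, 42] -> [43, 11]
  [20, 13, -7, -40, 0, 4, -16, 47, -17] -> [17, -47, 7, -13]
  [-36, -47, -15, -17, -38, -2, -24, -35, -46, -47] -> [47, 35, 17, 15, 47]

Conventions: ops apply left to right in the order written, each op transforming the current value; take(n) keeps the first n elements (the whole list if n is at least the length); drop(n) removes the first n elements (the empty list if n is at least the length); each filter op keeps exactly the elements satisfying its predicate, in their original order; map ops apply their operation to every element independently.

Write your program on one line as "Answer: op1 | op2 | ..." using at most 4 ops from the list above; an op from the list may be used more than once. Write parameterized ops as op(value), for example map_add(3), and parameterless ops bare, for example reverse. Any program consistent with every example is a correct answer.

map_neg | reverse | filter_odd

Check, running the answer program on each example:
  [18, 44, -11, -43, 14, 42] -> [-18, -44, 11, 43, -14, -42] -> [-42, -14, 43, 11, -44, -18] -> [43, 11]
  [20, 13, -7, -40, 0, 4, -16, 47, -17] -> [-20, -13, 7, 40, 0, -4, 16, -47, 17] -> [17, -47, 16, -4, 0, 40, 7, -13, -20] -> [17, -47, 7, -13]
  [-36, -47, -15, -17, -38, -2, -24, -35, -46, -47] -> [36, 47, 15, 17, 38, 2, 24, 35, 46, 47] -> [47, 46, 35, 24, 2, 38, 17, 15, 47, 36] -> [47, 35, 17, 15, 47]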